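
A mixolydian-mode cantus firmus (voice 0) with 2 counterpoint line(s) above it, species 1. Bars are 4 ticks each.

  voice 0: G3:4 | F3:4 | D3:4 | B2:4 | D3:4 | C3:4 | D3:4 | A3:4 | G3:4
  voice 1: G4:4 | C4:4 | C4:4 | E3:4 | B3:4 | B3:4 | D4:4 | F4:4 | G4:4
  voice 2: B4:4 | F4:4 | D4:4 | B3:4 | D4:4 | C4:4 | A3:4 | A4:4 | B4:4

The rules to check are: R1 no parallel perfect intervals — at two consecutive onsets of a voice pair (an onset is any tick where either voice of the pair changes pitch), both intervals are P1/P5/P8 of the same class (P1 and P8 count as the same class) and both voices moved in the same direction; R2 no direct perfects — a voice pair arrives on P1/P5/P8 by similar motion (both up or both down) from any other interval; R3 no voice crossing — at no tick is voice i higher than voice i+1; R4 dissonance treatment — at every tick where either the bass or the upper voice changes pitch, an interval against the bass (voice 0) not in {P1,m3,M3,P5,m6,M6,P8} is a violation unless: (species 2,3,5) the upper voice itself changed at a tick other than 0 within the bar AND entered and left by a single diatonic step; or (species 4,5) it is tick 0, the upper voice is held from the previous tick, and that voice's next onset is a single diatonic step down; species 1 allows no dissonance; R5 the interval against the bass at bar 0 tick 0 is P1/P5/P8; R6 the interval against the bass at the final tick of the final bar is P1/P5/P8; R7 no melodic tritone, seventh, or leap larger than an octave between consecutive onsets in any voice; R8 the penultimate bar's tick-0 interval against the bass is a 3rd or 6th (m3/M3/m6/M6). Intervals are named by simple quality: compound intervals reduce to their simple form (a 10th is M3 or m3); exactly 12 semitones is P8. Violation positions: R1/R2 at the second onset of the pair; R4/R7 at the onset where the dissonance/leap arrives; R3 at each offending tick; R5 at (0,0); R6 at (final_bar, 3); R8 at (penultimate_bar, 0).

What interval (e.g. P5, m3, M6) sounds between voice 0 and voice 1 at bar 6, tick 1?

P8

voice 0=D3 voice 1=D4 -> P8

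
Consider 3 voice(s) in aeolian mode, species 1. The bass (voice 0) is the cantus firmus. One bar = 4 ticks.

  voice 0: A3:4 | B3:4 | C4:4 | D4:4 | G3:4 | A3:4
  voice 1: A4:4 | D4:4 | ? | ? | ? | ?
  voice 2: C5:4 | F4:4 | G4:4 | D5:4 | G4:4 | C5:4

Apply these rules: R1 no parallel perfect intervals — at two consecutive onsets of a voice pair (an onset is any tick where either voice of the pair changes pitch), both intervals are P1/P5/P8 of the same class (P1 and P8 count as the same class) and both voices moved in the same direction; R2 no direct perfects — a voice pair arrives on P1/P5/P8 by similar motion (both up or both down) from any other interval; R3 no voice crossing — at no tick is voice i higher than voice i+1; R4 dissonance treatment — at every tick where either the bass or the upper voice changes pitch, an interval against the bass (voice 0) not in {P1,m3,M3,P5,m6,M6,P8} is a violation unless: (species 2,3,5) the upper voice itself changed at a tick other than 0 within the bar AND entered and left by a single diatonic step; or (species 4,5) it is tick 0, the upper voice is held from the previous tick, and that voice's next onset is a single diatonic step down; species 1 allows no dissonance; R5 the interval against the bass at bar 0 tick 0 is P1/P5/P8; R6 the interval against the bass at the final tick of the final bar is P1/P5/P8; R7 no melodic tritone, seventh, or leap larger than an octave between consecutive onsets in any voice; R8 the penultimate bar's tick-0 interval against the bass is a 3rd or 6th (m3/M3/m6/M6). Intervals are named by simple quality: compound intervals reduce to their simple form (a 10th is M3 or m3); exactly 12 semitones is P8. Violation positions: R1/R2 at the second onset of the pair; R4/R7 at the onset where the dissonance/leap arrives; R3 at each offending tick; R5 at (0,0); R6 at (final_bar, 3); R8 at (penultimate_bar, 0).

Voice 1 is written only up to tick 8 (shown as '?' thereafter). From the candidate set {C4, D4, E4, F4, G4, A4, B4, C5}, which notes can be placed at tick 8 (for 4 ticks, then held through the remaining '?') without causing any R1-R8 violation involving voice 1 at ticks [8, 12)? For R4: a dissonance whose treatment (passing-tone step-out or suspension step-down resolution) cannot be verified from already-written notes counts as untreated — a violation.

{C4, E4}

C4: legal
D4: violates R4
E4: legal
F4: violates R4
G4: violates R2
A4: violates R3
B4: violates R3,R4
C5: violates R2,R3,R7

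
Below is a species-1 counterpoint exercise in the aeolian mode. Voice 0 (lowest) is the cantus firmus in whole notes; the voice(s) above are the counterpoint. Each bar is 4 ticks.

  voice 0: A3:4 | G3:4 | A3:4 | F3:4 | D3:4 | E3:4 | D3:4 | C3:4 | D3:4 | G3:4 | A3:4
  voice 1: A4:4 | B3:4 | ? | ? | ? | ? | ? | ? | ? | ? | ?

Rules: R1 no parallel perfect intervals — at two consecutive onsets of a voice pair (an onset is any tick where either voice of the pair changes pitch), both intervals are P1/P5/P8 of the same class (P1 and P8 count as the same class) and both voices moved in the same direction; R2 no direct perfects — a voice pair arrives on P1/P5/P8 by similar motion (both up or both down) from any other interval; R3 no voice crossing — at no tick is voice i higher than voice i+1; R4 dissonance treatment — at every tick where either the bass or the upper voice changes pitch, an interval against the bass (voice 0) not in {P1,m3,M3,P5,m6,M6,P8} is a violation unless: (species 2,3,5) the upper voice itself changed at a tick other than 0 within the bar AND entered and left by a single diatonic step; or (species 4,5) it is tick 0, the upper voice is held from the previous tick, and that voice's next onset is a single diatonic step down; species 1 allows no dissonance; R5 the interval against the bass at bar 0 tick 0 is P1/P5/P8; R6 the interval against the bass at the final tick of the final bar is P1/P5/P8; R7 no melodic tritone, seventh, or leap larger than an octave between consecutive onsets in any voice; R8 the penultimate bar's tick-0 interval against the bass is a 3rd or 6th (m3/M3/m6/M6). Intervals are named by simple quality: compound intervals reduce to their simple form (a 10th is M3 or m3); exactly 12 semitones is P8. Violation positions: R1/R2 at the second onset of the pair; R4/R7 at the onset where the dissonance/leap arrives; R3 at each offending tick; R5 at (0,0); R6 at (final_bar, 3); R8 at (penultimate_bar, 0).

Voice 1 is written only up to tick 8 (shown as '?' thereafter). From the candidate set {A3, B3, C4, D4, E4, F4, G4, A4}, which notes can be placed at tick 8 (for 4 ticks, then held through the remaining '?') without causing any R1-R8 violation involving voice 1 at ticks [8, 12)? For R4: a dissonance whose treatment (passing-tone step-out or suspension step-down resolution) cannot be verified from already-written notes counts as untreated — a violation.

{A3, C4}

A3: legal
B3: violates R4
C4: legal
D4: violates R4
E4: violates R2
F4: violates R7
G4: violates R4
A4: violates R2,R7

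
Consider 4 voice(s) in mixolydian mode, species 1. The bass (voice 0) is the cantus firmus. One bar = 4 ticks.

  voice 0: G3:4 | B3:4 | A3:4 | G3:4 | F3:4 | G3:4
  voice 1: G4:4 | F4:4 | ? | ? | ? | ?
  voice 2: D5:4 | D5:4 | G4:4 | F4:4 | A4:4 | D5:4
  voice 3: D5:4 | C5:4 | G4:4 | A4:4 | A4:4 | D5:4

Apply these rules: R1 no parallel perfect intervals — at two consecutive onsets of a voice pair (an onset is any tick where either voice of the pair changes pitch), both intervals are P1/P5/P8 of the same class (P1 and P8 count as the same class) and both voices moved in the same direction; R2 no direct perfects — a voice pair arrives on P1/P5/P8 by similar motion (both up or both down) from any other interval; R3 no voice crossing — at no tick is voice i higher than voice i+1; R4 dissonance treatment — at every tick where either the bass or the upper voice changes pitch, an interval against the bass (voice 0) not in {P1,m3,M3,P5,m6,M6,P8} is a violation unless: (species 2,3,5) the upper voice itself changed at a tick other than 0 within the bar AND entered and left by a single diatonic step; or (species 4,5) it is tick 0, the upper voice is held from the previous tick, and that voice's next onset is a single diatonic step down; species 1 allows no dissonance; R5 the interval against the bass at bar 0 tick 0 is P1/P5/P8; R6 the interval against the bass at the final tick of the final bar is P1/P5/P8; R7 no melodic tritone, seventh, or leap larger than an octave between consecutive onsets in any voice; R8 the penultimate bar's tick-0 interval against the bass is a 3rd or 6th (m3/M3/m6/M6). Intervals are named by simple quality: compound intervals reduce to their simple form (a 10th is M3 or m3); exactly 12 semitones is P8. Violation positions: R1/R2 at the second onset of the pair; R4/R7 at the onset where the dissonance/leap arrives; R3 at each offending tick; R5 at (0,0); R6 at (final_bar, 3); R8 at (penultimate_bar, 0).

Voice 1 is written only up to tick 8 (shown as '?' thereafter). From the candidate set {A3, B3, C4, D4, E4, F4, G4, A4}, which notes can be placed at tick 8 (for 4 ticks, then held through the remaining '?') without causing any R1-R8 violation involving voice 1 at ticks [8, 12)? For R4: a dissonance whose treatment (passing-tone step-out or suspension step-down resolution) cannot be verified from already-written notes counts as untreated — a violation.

A3: violates R2
B3: violates R4,R7
C4: violates R1,R2
D4: violates R4
E4: violates R2
F4: legal
G4: violates R4
A4: violates R3

{F4}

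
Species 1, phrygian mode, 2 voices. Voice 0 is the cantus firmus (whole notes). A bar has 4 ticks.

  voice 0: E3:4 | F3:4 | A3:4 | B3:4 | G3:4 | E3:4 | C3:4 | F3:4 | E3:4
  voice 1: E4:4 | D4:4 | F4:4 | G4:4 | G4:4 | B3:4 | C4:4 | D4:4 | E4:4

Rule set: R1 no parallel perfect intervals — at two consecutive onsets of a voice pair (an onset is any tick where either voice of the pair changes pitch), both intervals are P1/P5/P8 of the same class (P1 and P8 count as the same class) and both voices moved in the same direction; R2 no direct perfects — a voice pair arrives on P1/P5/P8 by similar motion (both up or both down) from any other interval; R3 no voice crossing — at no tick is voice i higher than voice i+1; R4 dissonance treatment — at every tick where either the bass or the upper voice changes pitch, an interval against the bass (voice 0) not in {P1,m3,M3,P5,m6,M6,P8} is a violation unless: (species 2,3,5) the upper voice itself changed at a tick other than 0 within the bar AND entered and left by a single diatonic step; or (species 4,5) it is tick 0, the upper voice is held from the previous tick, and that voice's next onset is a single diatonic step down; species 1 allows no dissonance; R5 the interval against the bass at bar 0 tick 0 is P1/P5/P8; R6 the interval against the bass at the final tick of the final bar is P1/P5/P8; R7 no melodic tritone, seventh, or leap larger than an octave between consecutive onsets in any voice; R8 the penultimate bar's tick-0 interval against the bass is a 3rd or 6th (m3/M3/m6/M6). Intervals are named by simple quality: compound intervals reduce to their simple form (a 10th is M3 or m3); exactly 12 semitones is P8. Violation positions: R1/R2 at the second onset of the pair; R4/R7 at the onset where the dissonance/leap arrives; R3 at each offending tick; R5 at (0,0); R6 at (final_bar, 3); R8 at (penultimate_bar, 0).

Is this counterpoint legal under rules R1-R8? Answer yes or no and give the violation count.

bar 0: v0=E3 v1=E4 (P8)
bar 1: v0=F3 v1=D4 (M6)
bar 2: v0=A3 v1=F4 (m6)
bar 3: v0=B3 v1=G4 (m6)
bar 4: v0=G3 v1=G4 (P8)
bar 5: v0=E3 v1=B3 (P5)
bar 6: v0=C3 v1=C4 (P8)
bar 7: v0=F3 v1=D4 (M6)
bar 8: v0=E3 v1=E4 (P8)
  R2 @ bar5.0: G3/G4 P8 -> E3/B3 P5 similar

No (1 violations)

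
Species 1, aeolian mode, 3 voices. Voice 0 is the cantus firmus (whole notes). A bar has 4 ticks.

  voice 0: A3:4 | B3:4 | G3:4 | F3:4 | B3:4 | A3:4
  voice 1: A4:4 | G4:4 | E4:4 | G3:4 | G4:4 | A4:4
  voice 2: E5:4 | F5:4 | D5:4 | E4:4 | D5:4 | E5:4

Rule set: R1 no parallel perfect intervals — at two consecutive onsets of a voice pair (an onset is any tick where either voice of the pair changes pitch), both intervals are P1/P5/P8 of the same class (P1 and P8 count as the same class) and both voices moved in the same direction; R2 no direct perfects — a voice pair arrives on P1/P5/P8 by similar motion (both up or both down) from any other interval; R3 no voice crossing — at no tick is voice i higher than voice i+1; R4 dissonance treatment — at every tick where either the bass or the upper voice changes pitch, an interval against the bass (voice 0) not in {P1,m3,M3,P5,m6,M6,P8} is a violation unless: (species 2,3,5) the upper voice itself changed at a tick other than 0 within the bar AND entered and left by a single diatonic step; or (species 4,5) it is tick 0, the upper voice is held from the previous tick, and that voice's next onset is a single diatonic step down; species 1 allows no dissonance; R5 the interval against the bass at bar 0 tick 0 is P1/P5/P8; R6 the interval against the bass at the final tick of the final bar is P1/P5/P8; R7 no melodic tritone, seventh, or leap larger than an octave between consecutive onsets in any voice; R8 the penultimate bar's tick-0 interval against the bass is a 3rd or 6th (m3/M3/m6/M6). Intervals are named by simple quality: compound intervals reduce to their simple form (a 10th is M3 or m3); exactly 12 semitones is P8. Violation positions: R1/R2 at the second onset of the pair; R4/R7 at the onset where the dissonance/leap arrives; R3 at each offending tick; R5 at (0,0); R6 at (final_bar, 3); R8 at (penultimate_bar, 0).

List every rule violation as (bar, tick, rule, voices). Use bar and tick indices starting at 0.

(1, 0, R4, (0, 2))
(2, 0, R2, (0, 2))
(3, 0, R4, (0, 1))
(3, 0, R4, (0, 2))
(3, 0, R7, (2,))
(4, 0, R2, (1, 2))
(4, 0, R7, (0,))
(4, 0, R7, (2,))
(5, 0, R1, (1, 2))

bar 0: v0=A3 v1=A4 v2=E5 downbeat P5
bar 1: v0=B3 v1=G4 v2=F5 downbeat TT
bar 2: v0=G3 v1=E4 v2=D5 downbeat P5
bar 3: v0=F3 v1=G3 v2=E4 downbeat M7
bar 4: v0=B3 v1=G4 v2=D5 downbeat m3
bar 5: v0=A3 v1=A4 v2=E5 downbeat P5
  -> R4 @ bar 1 tick 0 v(0, 2): B3/F5 TT untreated
  -> R2 @ bar 2 tick 0 v(0, 2): B3/F5 TT -> G3/D5 P5 similar
  -> R4 @ bar 3 tick 0 v(0, 1): F3/G3 M2 untreated
  -> R4 @ bar 3 tick 0 v(0, 2): F3/E4 M7 untreated
  -> R7 @ bar 3 tick 0 v(2,): D5->E4 leap 10st
  -> R2 @ bar 4 tick 0 v(1, 2): G3/E4 M6 -> G4/D5 P5 similar
  -> R7 @ bar 4 tick 0 v(0,): F3->B3 leap 6st
  -> R7 @ bar 4 tick 0 v(2,): E4->D5 leap 10st
  -> R1 @ bar 5 tick 0 v(1, 2): G4/D5 P5 -> A4/E5 P5 similar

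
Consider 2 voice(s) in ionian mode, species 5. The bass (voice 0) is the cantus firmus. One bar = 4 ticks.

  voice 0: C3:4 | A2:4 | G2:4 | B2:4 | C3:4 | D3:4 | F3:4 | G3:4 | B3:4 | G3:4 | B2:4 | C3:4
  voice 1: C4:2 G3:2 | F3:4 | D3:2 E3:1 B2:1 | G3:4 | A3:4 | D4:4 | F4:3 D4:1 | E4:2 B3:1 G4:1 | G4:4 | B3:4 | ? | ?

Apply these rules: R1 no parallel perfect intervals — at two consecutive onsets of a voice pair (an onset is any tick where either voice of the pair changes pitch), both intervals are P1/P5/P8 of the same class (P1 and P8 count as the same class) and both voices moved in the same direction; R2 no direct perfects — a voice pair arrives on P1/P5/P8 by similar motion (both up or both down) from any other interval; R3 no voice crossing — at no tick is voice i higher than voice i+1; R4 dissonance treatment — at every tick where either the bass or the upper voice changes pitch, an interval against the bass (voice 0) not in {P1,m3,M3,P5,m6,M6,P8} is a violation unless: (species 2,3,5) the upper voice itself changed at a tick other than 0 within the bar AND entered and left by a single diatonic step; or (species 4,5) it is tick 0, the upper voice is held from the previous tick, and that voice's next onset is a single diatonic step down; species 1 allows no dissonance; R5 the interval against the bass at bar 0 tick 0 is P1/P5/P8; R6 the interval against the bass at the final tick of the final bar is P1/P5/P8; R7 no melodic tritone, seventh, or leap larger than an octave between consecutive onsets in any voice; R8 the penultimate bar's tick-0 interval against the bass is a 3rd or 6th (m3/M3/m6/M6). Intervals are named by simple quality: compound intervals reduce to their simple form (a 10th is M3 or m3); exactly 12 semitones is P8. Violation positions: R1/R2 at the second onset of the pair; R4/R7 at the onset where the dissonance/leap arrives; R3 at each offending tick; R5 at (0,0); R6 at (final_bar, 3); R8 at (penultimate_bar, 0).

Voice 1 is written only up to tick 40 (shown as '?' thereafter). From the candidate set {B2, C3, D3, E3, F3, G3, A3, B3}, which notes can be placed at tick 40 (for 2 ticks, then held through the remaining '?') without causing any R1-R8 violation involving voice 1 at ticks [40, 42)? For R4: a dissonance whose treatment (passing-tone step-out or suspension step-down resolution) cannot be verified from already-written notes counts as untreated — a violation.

B2: violates R2,R8
C3: violates R4,R7,R8
D3: legal
E3: violates R4,R8
F3: violates R4,R7,R8
G3: legal
A3: violates R4,R8
B3: violates R8

{D3, G3}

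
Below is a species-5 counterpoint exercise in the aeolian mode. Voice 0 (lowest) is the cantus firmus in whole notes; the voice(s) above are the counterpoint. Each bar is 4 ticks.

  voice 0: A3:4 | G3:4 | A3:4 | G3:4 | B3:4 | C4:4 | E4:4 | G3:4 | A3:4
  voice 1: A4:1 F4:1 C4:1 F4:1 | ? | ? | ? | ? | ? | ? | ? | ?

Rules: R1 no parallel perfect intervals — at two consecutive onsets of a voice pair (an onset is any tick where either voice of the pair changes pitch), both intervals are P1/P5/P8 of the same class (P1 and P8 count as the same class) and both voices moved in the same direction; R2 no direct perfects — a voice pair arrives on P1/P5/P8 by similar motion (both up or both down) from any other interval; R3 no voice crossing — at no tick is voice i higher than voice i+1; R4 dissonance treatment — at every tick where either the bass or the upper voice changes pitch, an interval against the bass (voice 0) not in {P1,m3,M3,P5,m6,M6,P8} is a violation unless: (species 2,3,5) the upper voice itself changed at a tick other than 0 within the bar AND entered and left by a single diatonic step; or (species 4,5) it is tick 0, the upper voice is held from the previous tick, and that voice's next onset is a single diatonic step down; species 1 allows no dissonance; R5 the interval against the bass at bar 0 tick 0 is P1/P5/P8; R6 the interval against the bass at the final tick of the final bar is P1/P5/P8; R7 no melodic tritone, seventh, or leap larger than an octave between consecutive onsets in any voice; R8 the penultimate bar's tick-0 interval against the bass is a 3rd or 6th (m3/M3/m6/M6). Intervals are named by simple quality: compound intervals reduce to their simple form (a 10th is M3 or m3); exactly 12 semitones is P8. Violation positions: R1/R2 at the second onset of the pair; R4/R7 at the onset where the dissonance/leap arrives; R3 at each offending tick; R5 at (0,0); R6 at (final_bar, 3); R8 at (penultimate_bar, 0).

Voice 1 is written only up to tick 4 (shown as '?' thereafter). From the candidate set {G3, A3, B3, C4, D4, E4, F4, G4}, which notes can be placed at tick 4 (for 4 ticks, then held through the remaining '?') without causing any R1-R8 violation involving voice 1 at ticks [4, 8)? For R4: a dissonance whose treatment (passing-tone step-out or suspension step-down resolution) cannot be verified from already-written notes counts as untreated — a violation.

{E4, G4}

G3: violates R2,R7
A3: violates R4
B3: violates R7
C4: violates R4
D4: violates R2
E4: legal
F4: violates R4
G4: legal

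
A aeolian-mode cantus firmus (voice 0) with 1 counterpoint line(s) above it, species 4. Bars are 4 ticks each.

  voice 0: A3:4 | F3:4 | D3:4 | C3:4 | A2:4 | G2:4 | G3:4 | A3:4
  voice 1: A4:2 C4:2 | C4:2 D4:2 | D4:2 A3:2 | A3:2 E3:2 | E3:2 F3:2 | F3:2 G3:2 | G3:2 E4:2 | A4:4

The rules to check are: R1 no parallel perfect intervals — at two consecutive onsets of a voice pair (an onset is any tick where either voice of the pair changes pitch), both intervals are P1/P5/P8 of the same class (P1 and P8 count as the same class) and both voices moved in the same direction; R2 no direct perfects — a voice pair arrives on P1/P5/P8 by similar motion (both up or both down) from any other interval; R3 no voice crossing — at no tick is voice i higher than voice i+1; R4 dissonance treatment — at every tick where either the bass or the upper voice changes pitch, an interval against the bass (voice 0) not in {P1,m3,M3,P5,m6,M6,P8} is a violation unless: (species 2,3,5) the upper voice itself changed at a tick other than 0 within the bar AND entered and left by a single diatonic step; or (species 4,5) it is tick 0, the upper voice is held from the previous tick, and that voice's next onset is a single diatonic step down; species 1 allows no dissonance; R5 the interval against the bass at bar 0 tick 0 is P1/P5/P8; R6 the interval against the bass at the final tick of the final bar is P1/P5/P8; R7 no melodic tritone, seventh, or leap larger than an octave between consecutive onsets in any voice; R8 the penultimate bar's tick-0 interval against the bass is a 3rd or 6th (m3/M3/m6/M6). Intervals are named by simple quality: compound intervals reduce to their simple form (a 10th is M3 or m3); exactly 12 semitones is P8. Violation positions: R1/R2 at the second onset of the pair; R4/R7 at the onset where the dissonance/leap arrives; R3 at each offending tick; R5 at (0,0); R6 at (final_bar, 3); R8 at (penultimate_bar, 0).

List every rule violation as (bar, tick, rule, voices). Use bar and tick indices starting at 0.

(5, 0, R4, (0, 1))
(6, 0, R8, (0, 1))
(7, 0, R2, (0, 1))

bar 0: v0=A3 v1=A4 downbeat P8
bar 1: v0=F3 v1=C4 downbeat P5
bar 2: v0=D3 v1=D4 downbeat P8
bar 3: v0=C3 v1=A3 downbeat M6
bar 4: v0=A2 v1=E3 downbeat P5
bar 5: v0=G2 v1=F3 downbeat m7
bar 6: v0=G3 v1=G3 downbeat P1
bar 7: v0=A3 v1=A4 downbeat P8
  -> R4 @ bar 5 tick 0 v(0, 1): G2/F3 m7 untreated
  -> R8 @ bar 6 tick 0 v(0, 1): penult P1 not 3rd/6th
  -> R2 @ bar 7 tick 0 v(0, 1): G3/E4 M6 -> A3/A4 P8 similar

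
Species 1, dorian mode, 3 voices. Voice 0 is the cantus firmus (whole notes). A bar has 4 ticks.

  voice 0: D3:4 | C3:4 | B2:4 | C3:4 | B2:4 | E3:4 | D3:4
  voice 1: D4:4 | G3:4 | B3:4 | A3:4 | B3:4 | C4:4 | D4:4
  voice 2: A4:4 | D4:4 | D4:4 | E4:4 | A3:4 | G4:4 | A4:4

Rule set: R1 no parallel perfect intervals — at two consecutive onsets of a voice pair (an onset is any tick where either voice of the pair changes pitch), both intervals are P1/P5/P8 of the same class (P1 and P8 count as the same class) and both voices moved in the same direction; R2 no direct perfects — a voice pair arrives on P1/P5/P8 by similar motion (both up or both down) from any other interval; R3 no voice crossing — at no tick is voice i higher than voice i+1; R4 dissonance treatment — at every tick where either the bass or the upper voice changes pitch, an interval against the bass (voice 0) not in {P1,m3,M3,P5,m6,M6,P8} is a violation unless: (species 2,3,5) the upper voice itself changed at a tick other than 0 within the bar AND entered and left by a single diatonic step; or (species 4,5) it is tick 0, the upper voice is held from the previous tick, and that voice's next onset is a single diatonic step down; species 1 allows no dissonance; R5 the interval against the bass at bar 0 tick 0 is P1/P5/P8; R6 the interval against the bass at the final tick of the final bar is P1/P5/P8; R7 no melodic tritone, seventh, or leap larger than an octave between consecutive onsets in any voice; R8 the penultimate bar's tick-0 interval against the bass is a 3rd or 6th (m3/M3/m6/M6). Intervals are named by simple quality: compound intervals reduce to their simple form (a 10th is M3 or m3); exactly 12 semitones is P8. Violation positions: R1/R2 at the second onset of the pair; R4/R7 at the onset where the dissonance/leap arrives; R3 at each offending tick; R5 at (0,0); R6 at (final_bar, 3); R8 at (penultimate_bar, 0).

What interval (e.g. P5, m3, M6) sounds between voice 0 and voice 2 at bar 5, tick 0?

m3

voice 0=E3 voice 2=G4 -> m3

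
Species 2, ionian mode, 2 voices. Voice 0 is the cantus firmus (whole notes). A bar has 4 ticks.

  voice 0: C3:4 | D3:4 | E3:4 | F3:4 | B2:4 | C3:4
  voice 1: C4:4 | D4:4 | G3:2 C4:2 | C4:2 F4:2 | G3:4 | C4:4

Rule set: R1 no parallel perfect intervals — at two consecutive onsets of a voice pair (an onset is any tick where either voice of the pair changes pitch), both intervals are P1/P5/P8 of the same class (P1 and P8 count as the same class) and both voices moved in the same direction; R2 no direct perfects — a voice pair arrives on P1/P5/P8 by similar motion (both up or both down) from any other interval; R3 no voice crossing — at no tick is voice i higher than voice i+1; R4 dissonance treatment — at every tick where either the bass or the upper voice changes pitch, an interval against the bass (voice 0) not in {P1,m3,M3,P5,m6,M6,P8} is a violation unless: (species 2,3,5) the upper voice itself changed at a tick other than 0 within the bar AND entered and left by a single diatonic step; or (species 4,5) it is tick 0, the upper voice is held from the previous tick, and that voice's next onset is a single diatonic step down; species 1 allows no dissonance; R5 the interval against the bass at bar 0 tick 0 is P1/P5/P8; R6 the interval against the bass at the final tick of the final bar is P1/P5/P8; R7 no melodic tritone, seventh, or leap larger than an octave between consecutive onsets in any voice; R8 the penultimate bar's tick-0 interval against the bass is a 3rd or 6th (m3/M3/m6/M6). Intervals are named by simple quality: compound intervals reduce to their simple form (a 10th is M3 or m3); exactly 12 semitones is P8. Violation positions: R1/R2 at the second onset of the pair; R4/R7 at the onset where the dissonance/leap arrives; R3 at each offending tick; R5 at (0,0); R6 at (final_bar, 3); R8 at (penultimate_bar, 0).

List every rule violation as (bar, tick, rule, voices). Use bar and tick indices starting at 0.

(1, 0, R1, (0, 1))
(4, 0, R7, (0,))
(4, 0, R7, (1,))
(5, 0, R2, (0, 1))

bar 0: v0=C3 v1=C4 downbeat P8
bar 1: v0=D3 v1=D4 downbeat P8
bar 2: v0=E3 v1=G3 downbeat m3
bar 3: v0=F3 v1=C4 downbeat P5
bar 4: v0=B2 v1=G3 downbeat m6
bar 5: v0=C3 v1=C4 downbeat P8
  -> R1 @ bar 1 tick 0 v(0, 1): C3/C4 P8 -> D3/D4 P8 similar
  -> R7 @ bar 4 tick 0 v(0,): F3->B2 leap 6st
  -> R7 @ bar 4 tick 0 v(1,): F4->G3 leap 10st
  -> R2 @ bar 5 tick 0 v(0, 1): B2/G3 m6 -> C3/C4 P8 similar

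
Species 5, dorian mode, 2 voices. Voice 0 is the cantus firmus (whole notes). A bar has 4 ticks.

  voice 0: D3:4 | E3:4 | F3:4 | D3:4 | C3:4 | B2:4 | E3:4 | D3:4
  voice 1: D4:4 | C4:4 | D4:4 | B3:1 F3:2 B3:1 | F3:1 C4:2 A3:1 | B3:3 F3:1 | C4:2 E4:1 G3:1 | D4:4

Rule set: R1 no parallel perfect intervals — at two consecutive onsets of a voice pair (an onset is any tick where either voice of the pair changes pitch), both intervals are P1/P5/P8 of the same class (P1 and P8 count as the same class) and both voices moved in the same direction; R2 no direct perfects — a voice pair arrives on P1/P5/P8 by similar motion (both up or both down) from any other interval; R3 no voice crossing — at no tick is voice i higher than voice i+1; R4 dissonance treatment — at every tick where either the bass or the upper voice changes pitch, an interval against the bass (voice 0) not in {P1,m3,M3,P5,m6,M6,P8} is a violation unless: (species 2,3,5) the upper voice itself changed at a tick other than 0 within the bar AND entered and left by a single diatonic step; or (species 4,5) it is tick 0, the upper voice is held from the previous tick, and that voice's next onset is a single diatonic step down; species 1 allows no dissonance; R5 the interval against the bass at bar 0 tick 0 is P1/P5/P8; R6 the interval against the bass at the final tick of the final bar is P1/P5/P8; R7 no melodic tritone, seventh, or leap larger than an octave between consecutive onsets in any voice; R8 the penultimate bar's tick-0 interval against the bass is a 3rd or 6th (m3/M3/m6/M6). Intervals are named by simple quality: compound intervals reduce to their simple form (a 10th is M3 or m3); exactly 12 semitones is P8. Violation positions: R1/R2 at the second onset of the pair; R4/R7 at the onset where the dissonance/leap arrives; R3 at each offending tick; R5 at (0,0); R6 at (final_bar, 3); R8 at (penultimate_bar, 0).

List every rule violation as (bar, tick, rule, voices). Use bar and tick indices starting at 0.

bar 0: v0=D3 v1=D4 downbeat P8
bar 1: v0=E3 v1=C4 downbeat m6
bar 2: v0=F3 v1=D4 downbeat M6
bar 3: v0=D3 v1=B3 downbeat M6
bar 4: v0=C3 v1=F3 downbeat P4
bar 5: v0=B2 v1=B3 downbeat P8
bar 6: v0=E3 v1=C4 downbeat m6
bar 7: v0=D3 v1=D4 downbeat P8
  -> R7 @ bar 3 tick 1 v(1,): B3->F3 leap 6st
  -> R7 @ bar 3 tick 3 v(1,): F3->B3 leap 6st
  -> R4 @ bar 4 tick 0 v(0, 1): C3/F3 P4 untreated
  -> R7 @ bar 4 tick 0 v(1,): B3->F3 leap 6st
  -> R4 @ bar 5 tick 3 v(0, 1): B2/F3 TT untreated
  -> R7 @ bar 5 tick 3 v(1,): B3->F3 leap 6st

(3, 1, R7, (1,))
(3, 3, R7, (1,))
(4, 0, R4, (0, 1))
(4, 0, R7, (1,))
(5, 3, R4, (0, 1))
(5, 3, R7, (1,))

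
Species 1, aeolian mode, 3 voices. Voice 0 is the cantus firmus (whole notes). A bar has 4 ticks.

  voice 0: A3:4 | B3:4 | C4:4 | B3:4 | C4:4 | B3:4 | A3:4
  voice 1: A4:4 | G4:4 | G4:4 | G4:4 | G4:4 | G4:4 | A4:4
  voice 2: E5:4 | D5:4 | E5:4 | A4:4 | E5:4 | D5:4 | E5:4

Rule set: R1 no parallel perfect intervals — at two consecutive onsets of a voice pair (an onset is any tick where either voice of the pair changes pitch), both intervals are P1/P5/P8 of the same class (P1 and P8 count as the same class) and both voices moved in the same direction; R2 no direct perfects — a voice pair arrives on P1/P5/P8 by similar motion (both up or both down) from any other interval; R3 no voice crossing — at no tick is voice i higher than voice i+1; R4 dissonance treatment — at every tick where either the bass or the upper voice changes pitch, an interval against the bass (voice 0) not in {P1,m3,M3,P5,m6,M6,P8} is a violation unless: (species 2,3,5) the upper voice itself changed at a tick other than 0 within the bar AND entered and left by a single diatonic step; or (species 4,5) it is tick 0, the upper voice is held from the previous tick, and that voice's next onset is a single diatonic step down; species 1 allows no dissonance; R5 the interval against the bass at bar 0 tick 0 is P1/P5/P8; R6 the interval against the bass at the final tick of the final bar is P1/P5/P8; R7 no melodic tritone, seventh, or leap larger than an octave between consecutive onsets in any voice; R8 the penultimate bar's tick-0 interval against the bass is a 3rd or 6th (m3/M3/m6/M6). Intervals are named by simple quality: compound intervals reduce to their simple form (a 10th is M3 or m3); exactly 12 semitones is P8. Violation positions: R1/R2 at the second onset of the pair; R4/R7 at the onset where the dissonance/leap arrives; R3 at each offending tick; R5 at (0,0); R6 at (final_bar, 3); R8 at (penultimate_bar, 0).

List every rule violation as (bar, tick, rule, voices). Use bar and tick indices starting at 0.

bar 0: v0=A3 v1=A4 v2=E5 downbeat P5
bar 1: v0=B3 v1=G4 v2=D5 downbeat m3
bar 2: v0=C4 v1=G4 v2=E5 downbeat M3
bar 3: v0=B3 v1=G4 v2=A4 downbeat m7
bar 4: v0=C4 v1=G4 v2=E5 downbeat M3
bar 5: v0=B3 v1=G4 v2=D5 downbeat m3
bar 6: v0=A3 v1=A4 v2=E5 downbeat P5
  -> R1 @ bar 1 tick 0 v(1, 2): A4/E5 P5 -> G4/D5 P5 similar
  -> R4 @ bar 3 tick 0 v(0, 2): B3/A4 m7 untreated
  -> R1 @ bar 6 tick 0 v(1, 2): G4/D5 P5 -> A4/E5 P5 similar

(1, 0, R1, (1, 2))
(3, 0, R4, (0, 2))
(6, 0, R1, (1, 2))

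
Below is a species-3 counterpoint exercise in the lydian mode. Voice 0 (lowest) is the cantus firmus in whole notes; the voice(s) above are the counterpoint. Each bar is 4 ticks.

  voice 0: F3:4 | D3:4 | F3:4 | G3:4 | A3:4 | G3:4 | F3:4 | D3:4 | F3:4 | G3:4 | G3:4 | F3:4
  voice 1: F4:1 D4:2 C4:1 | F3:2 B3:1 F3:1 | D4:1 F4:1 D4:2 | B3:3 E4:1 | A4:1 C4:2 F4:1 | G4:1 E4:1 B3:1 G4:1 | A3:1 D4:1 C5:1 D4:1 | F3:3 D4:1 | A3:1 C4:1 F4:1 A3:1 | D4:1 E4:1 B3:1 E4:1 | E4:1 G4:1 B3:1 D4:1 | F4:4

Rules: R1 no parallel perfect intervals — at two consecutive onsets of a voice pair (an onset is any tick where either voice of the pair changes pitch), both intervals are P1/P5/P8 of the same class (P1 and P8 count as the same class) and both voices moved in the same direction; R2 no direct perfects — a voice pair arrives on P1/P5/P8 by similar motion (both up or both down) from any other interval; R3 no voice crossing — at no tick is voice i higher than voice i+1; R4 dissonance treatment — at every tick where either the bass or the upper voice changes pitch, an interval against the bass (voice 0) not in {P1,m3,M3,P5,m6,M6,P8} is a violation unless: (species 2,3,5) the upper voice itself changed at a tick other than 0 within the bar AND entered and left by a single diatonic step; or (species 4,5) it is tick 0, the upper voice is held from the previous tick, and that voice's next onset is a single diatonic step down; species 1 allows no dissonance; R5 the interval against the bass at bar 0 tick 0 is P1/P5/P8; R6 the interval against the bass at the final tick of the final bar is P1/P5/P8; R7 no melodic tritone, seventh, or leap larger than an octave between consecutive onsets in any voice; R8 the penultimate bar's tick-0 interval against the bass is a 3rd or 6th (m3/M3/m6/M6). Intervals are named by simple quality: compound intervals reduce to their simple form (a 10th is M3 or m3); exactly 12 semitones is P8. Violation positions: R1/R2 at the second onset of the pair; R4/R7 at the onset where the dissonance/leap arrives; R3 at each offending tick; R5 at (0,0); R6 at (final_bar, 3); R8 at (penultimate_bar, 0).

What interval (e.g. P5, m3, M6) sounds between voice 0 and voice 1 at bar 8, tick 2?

P8

voice 0=F3 voice 1=F4 -> P8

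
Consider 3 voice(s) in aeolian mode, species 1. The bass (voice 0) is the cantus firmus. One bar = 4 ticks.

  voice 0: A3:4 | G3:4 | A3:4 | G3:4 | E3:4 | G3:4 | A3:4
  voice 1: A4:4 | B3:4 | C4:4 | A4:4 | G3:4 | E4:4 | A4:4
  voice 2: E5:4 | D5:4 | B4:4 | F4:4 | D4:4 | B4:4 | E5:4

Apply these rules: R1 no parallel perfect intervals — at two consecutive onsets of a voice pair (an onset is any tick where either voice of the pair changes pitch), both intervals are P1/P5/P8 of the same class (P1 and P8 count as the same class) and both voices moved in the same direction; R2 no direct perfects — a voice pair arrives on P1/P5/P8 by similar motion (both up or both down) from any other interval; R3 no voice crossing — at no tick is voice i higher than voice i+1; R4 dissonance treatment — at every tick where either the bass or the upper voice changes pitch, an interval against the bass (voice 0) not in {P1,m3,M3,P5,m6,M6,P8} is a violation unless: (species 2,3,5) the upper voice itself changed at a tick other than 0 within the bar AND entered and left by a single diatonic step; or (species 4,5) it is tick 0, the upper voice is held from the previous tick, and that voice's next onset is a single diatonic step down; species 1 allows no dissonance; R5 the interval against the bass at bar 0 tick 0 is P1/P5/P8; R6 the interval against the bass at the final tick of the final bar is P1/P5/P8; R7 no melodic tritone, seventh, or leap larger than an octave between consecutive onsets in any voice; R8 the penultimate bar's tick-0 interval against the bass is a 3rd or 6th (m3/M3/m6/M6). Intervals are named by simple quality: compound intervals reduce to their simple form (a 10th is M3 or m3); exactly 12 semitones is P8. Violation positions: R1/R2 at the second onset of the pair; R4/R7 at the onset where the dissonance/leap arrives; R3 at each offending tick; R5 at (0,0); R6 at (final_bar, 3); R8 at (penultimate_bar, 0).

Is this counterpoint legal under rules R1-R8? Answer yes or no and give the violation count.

No (17 violations)

bar 0: v0=A3 v1=A4 v2=E5 (P5)
bar 1: v0=G3 v1=B3 v2=D5 (P5)
bar 2: v0=A3 v1=C4 v2=B4 (M2)
bar 3: v0=G3 v1=A4 v2=F4 (m7)
bar 4: v0=E3 v1=G3 v2=D4 (m7)
bar 5: v0=G3 v1=E4 v2=B4 (M3)
bar 6: v0=A3 v1=A4 v2=E5 (P5)
  R1 @ bar1.0: A3/E5 P5 -> G3/D5 P5 similar
  R7 @ bar1.0: A4->B3 leap 10st
  R4 @ bar2.0: A3/B4 M2 untreated
  R3 @ bar3.0: A4 above F4
  R4 @ bar3.0: G3/A4 M2 untreated
  R4 @ bar3.0: G3/F4 m7 untreated
  R7 @ bar3.0: B4->F4 leap 6st
  R3 @ bar3.1: A4 above F4
  R3 @ bar3.2: A4 above F4
  R3 @ bar3.3: A4 above F4
  R2 @ bar4.0: A4/F4 M3 -> G3/D4 P5 similar
  R4 @ bar4.0: E3/D4 m7 untreated
  R7 @ bar4.0: A4->G3 leap 14st
  R1 @ bar5.0: G3/D4 P5 -> E4/B4 P5 similar
  R1 @ bar6.0: E4/B4 P5 -> A4/E5 P5 similar
  R2 @ bar6.0: G3/E4 M6 -> A3/A4 P8 similar
  R2 @ bar6.0: G3/B4 M3 -> A3/E5 P5 similar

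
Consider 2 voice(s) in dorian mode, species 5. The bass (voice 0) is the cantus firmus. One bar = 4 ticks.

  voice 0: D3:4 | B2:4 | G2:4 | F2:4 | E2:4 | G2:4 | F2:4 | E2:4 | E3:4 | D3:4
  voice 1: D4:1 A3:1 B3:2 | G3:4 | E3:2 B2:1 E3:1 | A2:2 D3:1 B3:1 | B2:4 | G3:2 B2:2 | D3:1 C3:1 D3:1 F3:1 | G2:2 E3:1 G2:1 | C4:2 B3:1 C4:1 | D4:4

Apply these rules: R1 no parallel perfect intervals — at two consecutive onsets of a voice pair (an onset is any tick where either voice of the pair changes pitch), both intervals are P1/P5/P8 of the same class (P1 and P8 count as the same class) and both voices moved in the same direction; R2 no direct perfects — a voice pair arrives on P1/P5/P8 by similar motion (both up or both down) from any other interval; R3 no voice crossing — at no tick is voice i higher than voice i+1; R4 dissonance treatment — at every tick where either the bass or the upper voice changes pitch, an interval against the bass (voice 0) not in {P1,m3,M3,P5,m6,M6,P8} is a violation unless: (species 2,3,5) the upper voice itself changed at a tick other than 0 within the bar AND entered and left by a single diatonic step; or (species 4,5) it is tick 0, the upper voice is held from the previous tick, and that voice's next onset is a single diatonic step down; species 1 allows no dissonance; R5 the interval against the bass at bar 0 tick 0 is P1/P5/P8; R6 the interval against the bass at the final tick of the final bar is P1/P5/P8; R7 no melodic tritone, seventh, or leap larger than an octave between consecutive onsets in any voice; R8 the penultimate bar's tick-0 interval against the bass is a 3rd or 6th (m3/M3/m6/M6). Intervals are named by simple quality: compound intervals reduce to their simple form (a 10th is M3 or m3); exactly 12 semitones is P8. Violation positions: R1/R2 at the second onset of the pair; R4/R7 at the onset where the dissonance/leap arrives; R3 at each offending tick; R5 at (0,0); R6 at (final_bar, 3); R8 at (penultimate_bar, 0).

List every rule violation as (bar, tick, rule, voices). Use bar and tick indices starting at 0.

bar 0: v0=D3 v1=D4 downbeat P8
bar 1: v0=B2 v1=G3 downbeat m6
bar 2: v0=G2 v1=E3 downbeat M6
bar 3: v0=F2 v1=A2 downbeat M3
bar 4: v0=E2 v1=B2 downbeat P5
bar 5: v0=G2 v1=G3 downbeat P8
bar 6: v0=F2 v1=D3 downbeat M6
bar 7: v0=E2 v1=G2 downbeat m3
bar 8: v0=E3 v1=C4 downbeat m6
bar 9: v0=D3 v1=D4 downbeat P8
  -> R4 @ bar 3 tick 3 v(0, 1): F2/B3 TT untreated
  -> R2 @ bar 4 tick 0 v(0, 1): F2/B3 TT -> E2/B2 P5 similar
  -> R2 @ bar 5 tick 0 v(0, 1): E2/B2 P5 -> G2/G3 P8 similar
  -> R7 @ bar 7 tick 0 v(1,): F3->G2 leap 10st
  -> R7 @ bar 8 tick 0 v(1,): G2->C4 leap 17st

(3, 3, R4, (0, 1))
(4, 0, R2, (0, 1))
(5, 0, R2, (0, 1))
(7, 0, R7, (1,))
(8, 0, R7, (1,))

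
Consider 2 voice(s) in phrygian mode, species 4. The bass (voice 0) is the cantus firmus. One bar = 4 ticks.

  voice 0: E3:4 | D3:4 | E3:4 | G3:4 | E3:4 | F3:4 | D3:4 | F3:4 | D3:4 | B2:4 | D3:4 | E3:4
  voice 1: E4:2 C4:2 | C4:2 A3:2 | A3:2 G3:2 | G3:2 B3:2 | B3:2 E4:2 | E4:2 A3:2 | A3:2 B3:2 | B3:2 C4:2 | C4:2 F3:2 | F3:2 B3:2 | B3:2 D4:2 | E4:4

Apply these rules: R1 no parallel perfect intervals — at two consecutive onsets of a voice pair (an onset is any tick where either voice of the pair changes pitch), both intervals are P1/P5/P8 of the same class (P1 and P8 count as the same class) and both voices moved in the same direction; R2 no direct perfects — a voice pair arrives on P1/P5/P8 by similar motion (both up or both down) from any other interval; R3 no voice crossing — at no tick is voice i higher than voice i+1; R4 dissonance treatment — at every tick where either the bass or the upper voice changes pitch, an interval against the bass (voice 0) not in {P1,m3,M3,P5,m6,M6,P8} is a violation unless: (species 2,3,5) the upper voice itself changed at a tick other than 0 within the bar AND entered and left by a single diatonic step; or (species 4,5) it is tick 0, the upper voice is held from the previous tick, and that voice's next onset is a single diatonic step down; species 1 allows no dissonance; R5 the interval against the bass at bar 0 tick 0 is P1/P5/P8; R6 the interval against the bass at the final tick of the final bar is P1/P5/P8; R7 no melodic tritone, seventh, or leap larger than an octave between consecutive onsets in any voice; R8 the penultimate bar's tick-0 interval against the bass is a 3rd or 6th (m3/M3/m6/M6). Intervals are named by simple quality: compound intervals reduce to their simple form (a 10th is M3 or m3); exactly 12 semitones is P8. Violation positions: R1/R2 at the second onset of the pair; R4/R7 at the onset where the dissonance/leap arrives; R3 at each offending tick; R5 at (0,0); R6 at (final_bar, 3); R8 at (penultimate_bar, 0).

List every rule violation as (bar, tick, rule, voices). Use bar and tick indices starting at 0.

bar 0: v0=E3 v1=E4 downbeat P8
bar 1: v0=D3 v1=C4 downbeat m7
bar 2: v0=E3 v1=A3 downbeat P4
bar 3: v0=G3 v1=G3 downbeat P1
bar 4: v0=E3 v1=B3 downbeat P5
bar 5: v0=F3 v1=E4 downbeat M7
bar 6: v0=D3 v1=A3 downbeat P5
bar 7: v0=F3 v1=B3 downbeat TT
bar 8: v0=D3 v1=C4 downbeat m7
bar 9: v0=B2 v1=F3 downbeat TT
bar 10: v0=D3 v1=B3 downbeat M6
bar 11: v0=E3 v1=E4 downbeat P8
  -> R4 @ bar 1 tick 0 v(0, 1): D3/C4 m7 untreated
  -> R4 @ bar 5 tick 0 v(0, 1): F3/E4 M7 untreated
  -> R4 @ bar 7 tick 0 v(0, 1): F3/B3 TT untreated
  -> R4 @ bar 8 tick 0 v(0, 1): D3/C4 m7 untreated
  -> R4 @ bar 9 tick 0 v(0, 1): B2/F3 TT untreated
  -> R7 @ bar 9 tick 2 v(1,): F3->B3 leap 6st
  -> R1 @ bar 11 tick 0 v(0, 1): D3/D4 P8 -> E3/E4 P8 similar

(1, 0, R4, (0, 1))
(5, 0, R4, (0, 1))
(7, 0, R4, (0, 1))
(8, 0, R4, (0, 1))
(9, 0, R4, (0, 1))
(9, 2, R7, (1,))
(11, 0, R1, (0, 1))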